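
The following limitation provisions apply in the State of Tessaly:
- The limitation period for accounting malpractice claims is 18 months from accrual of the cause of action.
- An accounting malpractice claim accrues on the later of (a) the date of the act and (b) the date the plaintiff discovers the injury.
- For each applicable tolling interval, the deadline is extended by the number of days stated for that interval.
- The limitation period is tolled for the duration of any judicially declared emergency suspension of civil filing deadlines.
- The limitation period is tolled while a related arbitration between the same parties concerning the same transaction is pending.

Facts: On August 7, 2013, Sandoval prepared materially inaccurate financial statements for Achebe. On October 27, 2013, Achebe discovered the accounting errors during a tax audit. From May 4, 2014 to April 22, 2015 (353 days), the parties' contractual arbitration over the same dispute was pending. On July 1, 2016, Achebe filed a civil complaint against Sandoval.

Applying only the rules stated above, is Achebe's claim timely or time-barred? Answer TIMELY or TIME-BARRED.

The claim accrued on October 27, 2013 — the later of the August 7, 2013 act and the October 27, 2013 discovery.
18 months from October 27, 2013 is April 27, 2015.
The pending related arbitration from May 4, 2014 to April 22, 2015 tolled the period for 353 days, extending the deadline to April 14, 2016.
Achebe filed on July 1, 2016, after the April 14, 2016 deadline, so the action is time-barred.

TIME-BARRED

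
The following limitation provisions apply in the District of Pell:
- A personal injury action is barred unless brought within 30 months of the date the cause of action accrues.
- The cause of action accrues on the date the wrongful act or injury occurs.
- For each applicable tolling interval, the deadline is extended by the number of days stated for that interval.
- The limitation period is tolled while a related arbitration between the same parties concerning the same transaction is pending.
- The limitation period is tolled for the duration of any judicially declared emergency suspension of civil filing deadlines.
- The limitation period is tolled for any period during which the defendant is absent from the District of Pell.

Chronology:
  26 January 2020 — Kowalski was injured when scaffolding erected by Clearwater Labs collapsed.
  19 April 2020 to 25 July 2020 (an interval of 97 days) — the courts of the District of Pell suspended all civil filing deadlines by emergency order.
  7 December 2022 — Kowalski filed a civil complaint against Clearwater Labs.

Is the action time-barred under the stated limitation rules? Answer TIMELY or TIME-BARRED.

The cause of action accrued on 26 January 2020, the date of the act.
The untolled deadline — 30 months after 26 January 2020 — is 26 July 2022.
The period was tolled for 97 days by the emergency suspension of filing deadlines (19 April 2020 to 25 July 2020), pushing the deadline to 31 October 2022.
The 7 December 2022 filing falls after the 31 October 2022 deadline; the claim is time-barred.

TIME-BARRED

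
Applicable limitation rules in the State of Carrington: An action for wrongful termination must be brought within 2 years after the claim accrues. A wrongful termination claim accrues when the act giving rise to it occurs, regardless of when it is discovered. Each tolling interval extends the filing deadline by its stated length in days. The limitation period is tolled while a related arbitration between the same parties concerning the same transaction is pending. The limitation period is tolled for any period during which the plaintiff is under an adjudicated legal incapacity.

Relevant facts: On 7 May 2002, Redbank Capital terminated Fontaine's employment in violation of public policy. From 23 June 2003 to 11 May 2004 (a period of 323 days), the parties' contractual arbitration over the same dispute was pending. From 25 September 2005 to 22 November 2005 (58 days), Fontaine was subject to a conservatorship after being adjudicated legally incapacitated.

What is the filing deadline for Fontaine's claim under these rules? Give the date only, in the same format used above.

26 March 2005

The claim accrued on 7 May 2002, when the wrongful act occurred.
Adding the 2 years base period to 7 May 2002 gives a deadline of 7 May 2004, before any tolling.
The period was tolled for 323 days by the pending related arbitration (23 June 2003 to 11 May 2004), pushing the deadline to 26 March 2005.
By the time the plaintiff's legal incapacity began on 25 September 2005, the limitation period had already expired on 26 March 2005; that interval cannot revive it.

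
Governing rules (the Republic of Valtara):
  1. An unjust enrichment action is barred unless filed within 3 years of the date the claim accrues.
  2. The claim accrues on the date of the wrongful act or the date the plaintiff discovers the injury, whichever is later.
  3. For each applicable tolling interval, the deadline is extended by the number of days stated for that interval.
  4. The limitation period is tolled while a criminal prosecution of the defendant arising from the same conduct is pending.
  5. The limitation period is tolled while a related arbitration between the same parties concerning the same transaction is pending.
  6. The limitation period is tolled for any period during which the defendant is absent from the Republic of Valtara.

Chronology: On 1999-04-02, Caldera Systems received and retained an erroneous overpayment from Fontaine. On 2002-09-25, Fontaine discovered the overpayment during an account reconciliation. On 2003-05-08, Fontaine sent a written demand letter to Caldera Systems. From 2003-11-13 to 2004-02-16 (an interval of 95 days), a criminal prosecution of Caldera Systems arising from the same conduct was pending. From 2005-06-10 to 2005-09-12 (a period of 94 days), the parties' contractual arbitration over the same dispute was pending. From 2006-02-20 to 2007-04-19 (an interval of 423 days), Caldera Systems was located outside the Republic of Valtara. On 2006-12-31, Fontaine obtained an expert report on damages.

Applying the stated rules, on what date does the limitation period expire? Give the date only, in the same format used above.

The claim accrued on 2002-09-25 — the later of the 1999-04-02 act and the 2002-09-25 discovery.
Adding the 3 years base period to 2002-09-25 gives a deadline of 2005-09-25, before any tolling.
The pending criminal prosecution from 2003-11-13 to 2004-02-16 tolled the period for 95 days, extending the deadline to 2005-12-29.
The pending related arbitration from 2005-06-10 to 2005-09-12 tolled the period for 94 days, extending the deadline to 2006-04-02.
The defendant's absence from the jurisdiction from 2006-02-20 to 2007-04-19 tolled the period for 423 days, extending the deadline to 2007-05-30.
The other events in the timeline have no effect on the limitation period under the stated rules.

2007-05-30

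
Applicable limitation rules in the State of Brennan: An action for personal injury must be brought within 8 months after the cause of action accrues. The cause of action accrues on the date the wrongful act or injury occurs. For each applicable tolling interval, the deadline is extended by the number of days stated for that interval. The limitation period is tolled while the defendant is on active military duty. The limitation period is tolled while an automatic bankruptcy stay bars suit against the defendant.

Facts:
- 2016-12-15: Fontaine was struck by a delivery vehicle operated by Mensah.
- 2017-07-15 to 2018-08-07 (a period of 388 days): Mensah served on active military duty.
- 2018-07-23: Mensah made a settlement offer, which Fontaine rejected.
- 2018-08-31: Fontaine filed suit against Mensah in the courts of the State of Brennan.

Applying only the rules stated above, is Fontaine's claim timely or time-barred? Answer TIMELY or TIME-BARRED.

The limitation period began to run on 2016-12-15.
Adding the 8 months base period to 2016-12-15 gives a deadline of 2017-08-15, before any tolling.
The defendant's active military service from 2017-07-15 to 2018-08-07 tolled the period for 388 days, extending the deadline to 2018-09-07.
None of the other events listed affects the running of the period under the stated rules.
Filing on 2018-08-31 beat the 2018-09-07 deadline — the action is timely.

TIMELY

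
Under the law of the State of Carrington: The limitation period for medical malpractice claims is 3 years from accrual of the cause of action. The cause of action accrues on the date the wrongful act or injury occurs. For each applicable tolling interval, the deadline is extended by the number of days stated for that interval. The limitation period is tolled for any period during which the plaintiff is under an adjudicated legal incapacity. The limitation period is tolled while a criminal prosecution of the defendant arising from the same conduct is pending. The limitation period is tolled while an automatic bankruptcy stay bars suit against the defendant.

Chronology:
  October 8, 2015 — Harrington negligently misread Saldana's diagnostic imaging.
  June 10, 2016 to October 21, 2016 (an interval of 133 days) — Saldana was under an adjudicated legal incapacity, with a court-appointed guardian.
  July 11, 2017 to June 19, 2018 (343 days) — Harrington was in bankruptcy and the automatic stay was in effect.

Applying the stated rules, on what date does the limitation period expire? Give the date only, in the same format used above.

January 27, 2020

The cause of action accrued on October 8, 2015, the date of the act.
3 years from October 8, 2015 is October 8, 2018.
The period was tolled for 133 days by the plaintiff's legal incapacity (June 10, 2016 to October 21, 2016), pushing the deadline to February 18, 2019.
The automatic bankruptcy stay from July 11, 2017 to June 19, 2018 tolled the period for 343 days, extending the deadline to January 27, 2020.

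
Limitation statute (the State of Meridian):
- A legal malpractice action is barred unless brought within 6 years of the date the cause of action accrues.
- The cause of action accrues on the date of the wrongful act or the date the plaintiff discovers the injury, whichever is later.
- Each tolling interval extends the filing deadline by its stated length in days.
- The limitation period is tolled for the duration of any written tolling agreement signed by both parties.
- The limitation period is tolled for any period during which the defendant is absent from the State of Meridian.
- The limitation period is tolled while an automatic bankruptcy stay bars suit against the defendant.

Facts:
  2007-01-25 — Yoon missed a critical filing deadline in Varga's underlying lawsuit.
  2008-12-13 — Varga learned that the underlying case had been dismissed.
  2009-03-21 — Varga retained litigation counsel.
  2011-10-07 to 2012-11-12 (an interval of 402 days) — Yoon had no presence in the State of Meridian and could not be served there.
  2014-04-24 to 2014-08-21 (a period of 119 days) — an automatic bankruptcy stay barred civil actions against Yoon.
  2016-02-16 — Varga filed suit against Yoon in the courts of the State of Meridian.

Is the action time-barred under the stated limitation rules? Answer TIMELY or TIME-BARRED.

The claim accrued on 2008-12-13 — the later of the 2007-01-25 act and the 2008-12-13 discovery.
Adding the 6 years base period to 2008-12-13 gives a deadline of 2014-12-13, before any tolling.
The period was tolled for 402 days by the defendant's absence from the jurisdiction (2011-10-07 to 2012-11-12), pushing the deadline to 2016-01-19.
The period was tolled for 119 days by the automatic bankruptcy stay (2014-04-24 to 2014-08-21), pushing the deadline to 2016-05-17.
Nothing else in the chronology tolls or restarts the period.
Varga filed on 2016-02-16, before the 2016-05-17 deadline, so the action is timely.

TIMELY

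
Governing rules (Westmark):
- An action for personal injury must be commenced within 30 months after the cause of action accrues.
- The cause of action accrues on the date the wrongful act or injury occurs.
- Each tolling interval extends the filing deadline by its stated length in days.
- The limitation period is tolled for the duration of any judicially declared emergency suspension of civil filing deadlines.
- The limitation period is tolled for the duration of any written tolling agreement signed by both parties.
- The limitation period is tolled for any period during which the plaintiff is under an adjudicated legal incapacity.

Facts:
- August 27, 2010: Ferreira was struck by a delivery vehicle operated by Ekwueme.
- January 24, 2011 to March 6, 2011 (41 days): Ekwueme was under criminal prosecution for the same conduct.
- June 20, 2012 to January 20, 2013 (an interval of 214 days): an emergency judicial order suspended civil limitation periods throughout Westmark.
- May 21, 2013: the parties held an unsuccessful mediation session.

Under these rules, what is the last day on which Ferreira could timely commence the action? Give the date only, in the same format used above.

The claim accrued on August 27, 2010, when the wrongful act occurred.
Adding the 30 months base period to August 27, 2010 gives a deadline of February 27, 2013, before any tolling.
Because the emergency suspension of filing deadlines ran from June 20, 2012 to January 20, 2013, the deadline is extended by 214 days to September 29, 2013.
Although a criminal prosecution ran from January 24, 2011 to March 6, 2011, the stated rules do not make that a tolling event, so it is disregarded.
Nothing else in the chronology tolls or restarts the period.

September 29, 2013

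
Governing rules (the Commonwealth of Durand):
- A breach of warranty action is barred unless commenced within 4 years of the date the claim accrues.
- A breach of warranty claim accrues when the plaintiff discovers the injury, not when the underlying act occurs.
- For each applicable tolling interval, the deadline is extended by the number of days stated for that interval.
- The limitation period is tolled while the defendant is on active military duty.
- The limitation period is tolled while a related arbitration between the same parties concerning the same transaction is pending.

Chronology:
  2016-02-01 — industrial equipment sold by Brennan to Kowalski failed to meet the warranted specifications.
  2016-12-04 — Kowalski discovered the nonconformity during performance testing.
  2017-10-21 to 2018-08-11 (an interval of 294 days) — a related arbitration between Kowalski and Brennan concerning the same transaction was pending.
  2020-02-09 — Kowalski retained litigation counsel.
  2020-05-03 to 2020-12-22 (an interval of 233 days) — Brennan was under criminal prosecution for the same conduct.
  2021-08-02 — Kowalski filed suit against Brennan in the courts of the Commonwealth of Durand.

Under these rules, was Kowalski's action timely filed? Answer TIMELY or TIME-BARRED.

Under the discovery rule, the claim accrued on 2016-12-04, when Kowalski discovered the injury — not on the 2016-02-01 date of the underlying act.
4 years from 2016-12-04 is 2020-12-04.
The pending related arbitration from 2017-10-21 to 2018-08-11 tolled the period for 294 days, extending the deadline to 2021-09-24.
No stated provision tolls the period for a criminal prosecution, so the interval from 2020-05-03 to 2020-12-22 has no effect on the deadline.
The other events in the timeline have no effect on the limitation period under the stated rules.
Filing on 2021-08-02 beat the 2021-09-24 deadline — the action is timely.

TIMELY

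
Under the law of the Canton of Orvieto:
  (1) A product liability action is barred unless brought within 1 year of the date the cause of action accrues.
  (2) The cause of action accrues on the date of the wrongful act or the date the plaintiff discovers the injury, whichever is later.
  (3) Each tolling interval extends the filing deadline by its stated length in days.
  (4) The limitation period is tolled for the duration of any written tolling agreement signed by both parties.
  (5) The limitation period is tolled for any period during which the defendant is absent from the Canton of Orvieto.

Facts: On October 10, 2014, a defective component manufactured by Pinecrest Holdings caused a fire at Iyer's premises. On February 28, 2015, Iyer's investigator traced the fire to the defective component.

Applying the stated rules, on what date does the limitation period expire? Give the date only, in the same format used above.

February 28, 2016

Because discovery on February 28, 2015 post-dates the October 10, 2014 act, accrual under the later-of rule falls on February 28, 2015.
The untolled deadline — 1 year after February 28, 2015 — is February 28, 2016.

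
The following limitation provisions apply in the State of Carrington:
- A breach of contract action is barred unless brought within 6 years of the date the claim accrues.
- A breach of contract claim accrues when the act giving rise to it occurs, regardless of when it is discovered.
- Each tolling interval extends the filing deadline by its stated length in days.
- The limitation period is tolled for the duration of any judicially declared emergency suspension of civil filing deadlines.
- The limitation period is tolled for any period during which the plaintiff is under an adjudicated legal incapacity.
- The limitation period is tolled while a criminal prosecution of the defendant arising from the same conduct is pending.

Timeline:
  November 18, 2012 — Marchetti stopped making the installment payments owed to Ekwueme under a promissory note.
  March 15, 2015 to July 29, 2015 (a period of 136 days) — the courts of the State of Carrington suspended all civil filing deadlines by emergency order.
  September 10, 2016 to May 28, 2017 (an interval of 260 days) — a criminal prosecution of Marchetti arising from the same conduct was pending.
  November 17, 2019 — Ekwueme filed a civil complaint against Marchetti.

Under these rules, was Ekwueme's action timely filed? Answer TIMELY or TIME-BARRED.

The limitation period began to run on November 18, 2012.
6 years from November 18, 2012 is November 18, 2018.
Because the emergency suspension of filing deadlines ran from March 15, 2015 to July 29, 2015, the deadline is extended by 136 days to April 3, 2019.
Because the pending criminal prosecution ran from September 10, 2016 to May 28, 2017, the deadline is extended by 260 days to December 19, 2019.
Filing on November 17, 2019 beat the December 19, 2019 deadline — the action is timely.

TIMELY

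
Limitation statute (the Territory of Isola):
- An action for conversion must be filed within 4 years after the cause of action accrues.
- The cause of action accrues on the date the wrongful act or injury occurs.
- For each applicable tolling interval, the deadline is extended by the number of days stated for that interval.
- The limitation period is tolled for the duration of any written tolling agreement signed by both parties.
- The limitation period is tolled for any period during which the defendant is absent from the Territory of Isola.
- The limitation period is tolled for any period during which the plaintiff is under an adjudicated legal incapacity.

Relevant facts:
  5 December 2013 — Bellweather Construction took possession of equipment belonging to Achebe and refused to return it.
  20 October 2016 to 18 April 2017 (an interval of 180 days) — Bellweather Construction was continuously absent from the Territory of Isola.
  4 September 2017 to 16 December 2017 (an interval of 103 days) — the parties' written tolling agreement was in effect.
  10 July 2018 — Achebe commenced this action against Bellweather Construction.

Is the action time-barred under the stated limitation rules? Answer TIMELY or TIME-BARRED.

TIMELY

The cause of action accrued on 5 December 2013, the date of the act.
The untolled deadline — 4 years after 5 December 2013 — is 5 December 2017.
The defendant's absence from the jurisdiction from 20 October 2016 to 18 April 2017 tolled the period for 180 days, extending the deadline to 3 June 2018.
The period was tolled for 103 days by the written tolling agreement (4 September 2017 to 16 December 2017), pushing the deadline to 14 September 2018.
The 10 July 2018 filing precedes the 14 September 2018 deadline; the claim is timely.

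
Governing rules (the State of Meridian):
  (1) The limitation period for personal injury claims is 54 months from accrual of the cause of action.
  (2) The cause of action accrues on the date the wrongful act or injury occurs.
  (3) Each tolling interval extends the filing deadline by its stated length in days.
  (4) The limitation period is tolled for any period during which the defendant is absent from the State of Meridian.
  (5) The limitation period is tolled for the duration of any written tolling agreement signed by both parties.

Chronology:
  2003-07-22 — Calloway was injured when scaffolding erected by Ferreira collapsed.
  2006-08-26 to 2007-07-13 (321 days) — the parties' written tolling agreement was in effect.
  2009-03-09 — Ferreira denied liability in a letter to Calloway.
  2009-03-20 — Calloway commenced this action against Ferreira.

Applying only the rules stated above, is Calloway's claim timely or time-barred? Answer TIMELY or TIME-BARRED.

The claim accrued on 2003-07-22, when the wrongful act occurred.
The untolled deadline — 54 months after 2003-07-22 — is 2008-01-22.
The written tolling agreement from 2006-08-26 to 2007-07-13 tolled the period for 321 days, extending the deadline to 2008-12-08.
The other events in the timeline have no effect on the limitation period under the stated rules.
Filing on 2009-03-20 missed the 2008-12-08 deadline — the action is time-barred.

TIME-BARRED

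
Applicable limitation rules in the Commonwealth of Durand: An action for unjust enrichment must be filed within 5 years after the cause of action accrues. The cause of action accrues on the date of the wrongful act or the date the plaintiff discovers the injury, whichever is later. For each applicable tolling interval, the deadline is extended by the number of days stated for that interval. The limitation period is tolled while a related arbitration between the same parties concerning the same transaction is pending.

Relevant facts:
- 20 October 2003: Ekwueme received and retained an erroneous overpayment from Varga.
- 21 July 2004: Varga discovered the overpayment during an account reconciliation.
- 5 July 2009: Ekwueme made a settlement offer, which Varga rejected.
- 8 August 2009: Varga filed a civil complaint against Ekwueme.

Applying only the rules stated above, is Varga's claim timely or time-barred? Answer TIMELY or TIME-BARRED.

Taking the later of the act (20 October 2003) and discovery (21 July 2004), the claim accrued on 21 July 2004.
Adding the 5 years base period to 21 July 2004 gives a deadline of 21 July 2009, before any tolling.
None of the other events listed affects the running of the period under the stated rules.
The 8 August 2009 filing falls after the 21 July 2009 deadline; the claim is time-barred.

TIME-BARRED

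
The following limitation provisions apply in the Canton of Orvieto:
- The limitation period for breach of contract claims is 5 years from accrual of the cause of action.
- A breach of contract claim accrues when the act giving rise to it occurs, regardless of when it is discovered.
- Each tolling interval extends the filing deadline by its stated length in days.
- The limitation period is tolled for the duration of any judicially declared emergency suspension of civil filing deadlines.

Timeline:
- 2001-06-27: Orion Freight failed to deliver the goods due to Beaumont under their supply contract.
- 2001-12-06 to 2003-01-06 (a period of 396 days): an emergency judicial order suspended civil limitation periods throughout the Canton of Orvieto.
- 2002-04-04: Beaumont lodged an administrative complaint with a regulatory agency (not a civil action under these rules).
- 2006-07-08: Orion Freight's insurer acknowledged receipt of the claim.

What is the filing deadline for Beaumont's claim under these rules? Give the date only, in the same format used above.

2007-07-28

The claim accrued on 2001-06-27, when the wrongful act occurred.
Adding the 5 years base period to 2001-06-27 gives a deadline of 2006-06-27, before any tolling.
Because the emergency suspension of filing deadlines ran from 2001-12-06 to 2003-01-06, the deadline is extended by 396 days to 2007-07-28.
The other events in the timeline have no effect on the limitation period under the stated rules.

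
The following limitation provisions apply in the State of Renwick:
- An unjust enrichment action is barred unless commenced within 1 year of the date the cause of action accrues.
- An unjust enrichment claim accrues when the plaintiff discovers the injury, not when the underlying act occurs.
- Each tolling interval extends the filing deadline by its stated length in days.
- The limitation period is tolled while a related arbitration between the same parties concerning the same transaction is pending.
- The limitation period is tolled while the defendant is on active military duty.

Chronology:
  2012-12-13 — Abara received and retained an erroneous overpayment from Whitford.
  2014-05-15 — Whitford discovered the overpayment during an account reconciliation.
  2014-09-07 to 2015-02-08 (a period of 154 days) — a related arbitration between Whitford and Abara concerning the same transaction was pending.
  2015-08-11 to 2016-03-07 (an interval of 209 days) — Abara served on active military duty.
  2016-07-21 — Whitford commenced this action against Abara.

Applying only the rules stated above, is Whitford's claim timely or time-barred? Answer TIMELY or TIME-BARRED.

TIME-BARRED

The claim did not accrue until Whitford discovered the injury on 2014-05-15; the 2012-12-13 act date does not start the clock under the stated rule.
1 year from 2014-05-15 is 2015-05-15.
The period was tolled for 154 days by the pending related arbitration (2014-09-07 to 2015-02-08), pushing the deadline to 2015-10-16.
The period was tolled for 209 days by the defendant's active military service (2015-08-11 to 2016-03-07), pushing the deadline to 2016-05-12.
Whitford filed on 2016-07-21, after the 2016-05-12 deadline, so the action is time-barred.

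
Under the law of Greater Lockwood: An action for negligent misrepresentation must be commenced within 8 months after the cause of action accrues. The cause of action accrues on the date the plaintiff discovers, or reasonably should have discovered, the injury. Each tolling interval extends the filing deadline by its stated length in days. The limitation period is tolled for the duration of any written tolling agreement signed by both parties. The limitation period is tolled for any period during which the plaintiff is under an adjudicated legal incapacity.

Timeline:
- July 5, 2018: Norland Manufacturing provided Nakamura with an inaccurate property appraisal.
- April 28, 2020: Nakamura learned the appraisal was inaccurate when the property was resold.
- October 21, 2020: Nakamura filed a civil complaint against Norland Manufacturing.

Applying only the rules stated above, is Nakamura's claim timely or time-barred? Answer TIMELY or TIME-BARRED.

Accrual is tied to discovery, so the period began on April 28, 2020 rather than on July 5, 2018 when the act occurred.
Adding the 8 months base period to April 28, 2020 gives a deadline of December 28, 2020, before any tolling.
Filing on October 21, 2020 beat the December 28, 2020 deadline — the action is timely.

TIMELY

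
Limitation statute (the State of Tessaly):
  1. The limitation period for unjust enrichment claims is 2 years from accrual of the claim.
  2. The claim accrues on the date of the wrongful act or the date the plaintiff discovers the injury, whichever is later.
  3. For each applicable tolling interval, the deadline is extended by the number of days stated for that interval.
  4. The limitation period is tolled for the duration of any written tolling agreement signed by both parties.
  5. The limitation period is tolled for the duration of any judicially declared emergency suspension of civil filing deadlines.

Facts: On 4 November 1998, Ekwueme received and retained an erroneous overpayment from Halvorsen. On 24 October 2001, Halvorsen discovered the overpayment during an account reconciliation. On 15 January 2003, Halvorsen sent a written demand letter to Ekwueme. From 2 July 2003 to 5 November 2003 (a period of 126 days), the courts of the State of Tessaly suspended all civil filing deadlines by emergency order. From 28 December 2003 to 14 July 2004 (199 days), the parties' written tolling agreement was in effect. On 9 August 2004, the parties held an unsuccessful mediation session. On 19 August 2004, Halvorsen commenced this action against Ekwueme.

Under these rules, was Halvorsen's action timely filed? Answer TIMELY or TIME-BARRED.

Because discovery on 24 October 2001 post-dates the 4 November 1998 act, accrual under the later-of rule falls on 24 October 2001.
Adding the 2 years base period to 24 October 2001 gives a deadline of 24 October 2003, before any tolling.
Because the emergency suspension of filing deadlines ran from 2 July 2003 to 5 November 2003, the deadline is extended by 126 days to 27 February 2004.
The written tolling agreement from 28 December 2003 to 14 July 2004 tolled the period for 199 days, extending the deadline to 13 September 2004.
None of the other events listed affects the running of the period under the stated rules.
Halvorsen filed on 19 August 2004, before the 13 September 2004 deadline, so the action is timely.

TIMELY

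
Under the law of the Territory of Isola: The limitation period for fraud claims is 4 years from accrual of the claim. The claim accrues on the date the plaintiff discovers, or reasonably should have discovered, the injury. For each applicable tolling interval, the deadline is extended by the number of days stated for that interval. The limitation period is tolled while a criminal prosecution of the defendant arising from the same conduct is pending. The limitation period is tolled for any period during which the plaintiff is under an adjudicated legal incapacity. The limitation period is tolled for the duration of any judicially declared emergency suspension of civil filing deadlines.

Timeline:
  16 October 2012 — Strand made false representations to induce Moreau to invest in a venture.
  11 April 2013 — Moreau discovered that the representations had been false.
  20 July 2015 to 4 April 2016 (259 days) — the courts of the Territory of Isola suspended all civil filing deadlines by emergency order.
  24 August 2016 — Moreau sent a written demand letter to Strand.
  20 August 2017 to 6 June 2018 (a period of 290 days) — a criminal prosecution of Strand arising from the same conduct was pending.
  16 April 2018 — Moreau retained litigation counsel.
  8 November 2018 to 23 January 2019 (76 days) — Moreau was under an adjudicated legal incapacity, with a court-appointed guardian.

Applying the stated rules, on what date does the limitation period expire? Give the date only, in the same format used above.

The claim did not accrue until Moreau discovered the injury on 11 April 2013; the 16 October 2012 act date does not start the clock under the stated rule.
The untolled deadline — 4 years after 11 April 2013 — is 11 April 2017.
The period was tolled for 259 days by the emergency suspension of filing deadlines (20 July 2015 to 4 April 2016), pushing the deadline to 26 December 2017.
Because the pending criminal prosecution ran from 20 August 2017 to 6 June 2018, the deadline is extended by 290 days to 12 October 2018.
The plaintiff's legal incapacity from 8 November 2018 to 23 January 2019 began after the period had already run on 12 October 2018, so it has no tolling effect.
The other events in the timeline have no effect on the limitation period under the stated rules.

12 October 2018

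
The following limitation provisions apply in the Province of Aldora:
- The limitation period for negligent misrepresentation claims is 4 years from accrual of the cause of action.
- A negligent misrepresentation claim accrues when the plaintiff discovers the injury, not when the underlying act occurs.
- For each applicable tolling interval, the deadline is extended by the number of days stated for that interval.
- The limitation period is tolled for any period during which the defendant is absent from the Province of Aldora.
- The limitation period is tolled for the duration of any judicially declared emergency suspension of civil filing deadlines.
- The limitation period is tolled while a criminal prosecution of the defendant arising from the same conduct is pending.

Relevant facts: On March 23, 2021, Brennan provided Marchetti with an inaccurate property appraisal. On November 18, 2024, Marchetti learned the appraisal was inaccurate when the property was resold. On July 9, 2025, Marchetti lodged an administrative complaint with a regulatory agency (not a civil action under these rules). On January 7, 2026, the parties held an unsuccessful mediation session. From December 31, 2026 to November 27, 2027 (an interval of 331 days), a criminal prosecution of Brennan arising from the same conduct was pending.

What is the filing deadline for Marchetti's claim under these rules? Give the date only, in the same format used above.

The claim did not accrue until Marchetti discovered the injury on November 18, 2024; the March 23, 2021 act date does not start the clock under the stated rule.
4 years from November 18, 2024 is November 18, 2028.
The period was tolled for 331 days by the pending criminal prosecution (December 31, 2026 to November 27, 2027), pushing the deadline to October 15, 2029.
The other events in the timeline have no effect on the limitation period under the stated rules.

October 15, 2029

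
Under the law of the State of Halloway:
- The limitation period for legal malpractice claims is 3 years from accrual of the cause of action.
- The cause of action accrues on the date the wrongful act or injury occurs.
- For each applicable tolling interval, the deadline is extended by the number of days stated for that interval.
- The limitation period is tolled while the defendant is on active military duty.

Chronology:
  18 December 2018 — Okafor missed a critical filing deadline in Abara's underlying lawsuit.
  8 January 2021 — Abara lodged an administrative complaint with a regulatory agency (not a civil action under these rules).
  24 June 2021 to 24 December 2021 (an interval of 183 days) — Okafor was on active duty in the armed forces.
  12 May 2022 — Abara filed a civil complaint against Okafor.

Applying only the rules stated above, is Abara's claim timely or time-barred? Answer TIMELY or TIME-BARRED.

TIMELY

The limitation period began to run on 18 December 2018.
Adding the 3 years base period to 18 December 2018 gives a deadline of 18 December 2021, before any tolling.
Because the defendant's active military service ran from 24 June 2021 to 24 December 2021, the deadline is extended by 183 days to 19 June 2022.
The other events in the timeline have no effect on the limitation period under the stated rules.
The 12 May 2022 filing precedes the 19 June 2022 deadline; the claim is timely.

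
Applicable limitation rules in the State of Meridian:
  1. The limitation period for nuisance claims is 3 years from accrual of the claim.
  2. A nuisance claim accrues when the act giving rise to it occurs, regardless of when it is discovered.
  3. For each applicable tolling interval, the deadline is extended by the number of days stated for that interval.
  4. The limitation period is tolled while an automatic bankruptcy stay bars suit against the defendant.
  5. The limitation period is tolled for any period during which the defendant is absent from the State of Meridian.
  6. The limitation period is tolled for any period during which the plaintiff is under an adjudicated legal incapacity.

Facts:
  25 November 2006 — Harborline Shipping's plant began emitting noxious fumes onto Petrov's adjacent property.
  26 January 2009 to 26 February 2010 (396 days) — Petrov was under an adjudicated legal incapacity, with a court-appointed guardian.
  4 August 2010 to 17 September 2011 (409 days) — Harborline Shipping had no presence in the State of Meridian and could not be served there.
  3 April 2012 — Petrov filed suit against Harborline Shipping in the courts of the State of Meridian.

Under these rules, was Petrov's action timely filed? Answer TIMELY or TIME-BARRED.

The claim accrued on 25 November 2006, the date of the act.
Adding the 3 years base period to 25 November 2006 gives a deadline of 25 November 2009, before any tolling.
The plaintiff's legal incapacity from 26 January 2009 to 26 February 2010 tolled the period for 396 days, extending the deadline to 26 December 2010.
The period was tolled for 409 days by the defendant's absence from the jurisdiction (4 August 2010 to 17 September 2011), pushing the deadline to 8 February 2012.
Filing on 3 April 2012 missed the 8 February 2012 deadline — the action is time-barred.

TIME-BARRED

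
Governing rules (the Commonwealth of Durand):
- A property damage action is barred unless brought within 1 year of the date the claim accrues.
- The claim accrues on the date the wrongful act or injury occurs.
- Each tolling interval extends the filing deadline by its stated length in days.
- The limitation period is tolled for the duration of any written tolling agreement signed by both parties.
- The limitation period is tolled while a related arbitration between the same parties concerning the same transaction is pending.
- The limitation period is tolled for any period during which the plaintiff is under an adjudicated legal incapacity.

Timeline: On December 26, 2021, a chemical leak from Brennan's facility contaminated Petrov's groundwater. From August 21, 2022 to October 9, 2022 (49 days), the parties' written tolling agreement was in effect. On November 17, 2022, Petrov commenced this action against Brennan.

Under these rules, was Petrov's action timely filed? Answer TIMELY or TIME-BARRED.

The claim accrued on December 26, 2021, when the wrongful act occurred.
Adding the 1 year base period to December 26, 2021 gives a deadline of December 26, 2022, before any tolling.
Because the written tolling agreement ran from August 21, 2022 to October 9, 2022, the deadline is extended by 49 days to February 13, 2023.
Petrov filed on November 17, 2022, before the February 13, 2023 deadline, so the action is timely.

TIMELY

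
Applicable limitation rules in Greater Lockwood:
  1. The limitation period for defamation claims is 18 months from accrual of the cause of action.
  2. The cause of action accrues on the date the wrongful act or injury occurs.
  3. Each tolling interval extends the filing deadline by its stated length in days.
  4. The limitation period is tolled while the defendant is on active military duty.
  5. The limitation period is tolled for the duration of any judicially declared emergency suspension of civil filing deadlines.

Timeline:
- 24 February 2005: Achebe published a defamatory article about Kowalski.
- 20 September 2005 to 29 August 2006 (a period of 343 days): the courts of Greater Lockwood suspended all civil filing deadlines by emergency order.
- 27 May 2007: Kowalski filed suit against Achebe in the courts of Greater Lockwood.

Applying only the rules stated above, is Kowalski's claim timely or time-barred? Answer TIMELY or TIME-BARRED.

The claim accrued on 24 February 2005, when the wrongful act occurred.
Adding the 18 months base period to 24 February 2005 gives a deadline of 24 August 2006, before any tolling.
The period was tolled for 343 days by the emergency suspension of filing deadlines (20 September 2005 to 29 August 2006), pushing the deadline to 2 August 2007.
Filing on 27 May 2007 beat the 2 August 2007 deadline — the action is timely.

TIMELY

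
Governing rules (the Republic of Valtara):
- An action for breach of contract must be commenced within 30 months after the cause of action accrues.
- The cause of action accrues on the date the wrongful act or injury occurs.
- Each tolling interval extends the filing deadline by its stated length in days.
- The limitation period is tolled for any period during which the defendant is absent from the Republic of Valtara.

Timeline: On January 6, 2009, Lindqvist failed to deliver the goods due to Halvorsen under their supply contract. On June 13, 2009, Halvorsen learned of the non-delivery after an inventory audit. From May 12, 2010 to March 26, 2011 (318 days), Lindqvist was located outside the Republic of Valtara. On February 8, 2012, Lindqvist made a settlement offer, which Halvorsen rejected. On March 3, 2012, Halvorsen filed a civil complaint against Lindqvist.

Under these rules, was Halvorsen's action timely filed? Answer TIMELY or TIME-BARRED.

Accrual is governed by the date of the act, so the period began to run on January 6, 2009; the later discovery on June 13, 2009 is irrelevant under the stated rule.
Adding the 30 months base period to January 6, 2009 gives a deadline of July 6, 2011, before any tolling.
The defendant's absence from the jurisdiction from May 12, 2010 to March 26, 2011 tolled the period for 318 days, extending the deadline to May 19, 2012.
None of the other events listed affects the running of the period under the stated rules.
Filing on March 3, 2012 beat the May 19, 2012 deadline — the action is timely.

TIMELY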